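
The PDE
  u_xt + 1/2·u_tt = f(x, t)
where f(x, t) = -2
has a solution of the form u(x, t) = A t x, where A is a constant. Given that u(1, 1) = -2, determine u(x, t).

Substitute the ansatz u = A t x into the left-hand side.
Derivatives of the ansatz:
  u_xt = A
  u_tt = 0
Term by term:
  u_xt = A
  1/2·u_tt = 0
So the left-hand side equals
  A
This must equal f(x, t) = -2 identically.
Matching coefficients of the independent functions:
  [constant term]:  A = -2
Solving: A = -2.
Check against the point condition:
  u(1, 1) = -2  ⟹  A = -2  ✓
Hence u(x, t) = - 2 t x.

Answer: u(x, t) = - 2 t x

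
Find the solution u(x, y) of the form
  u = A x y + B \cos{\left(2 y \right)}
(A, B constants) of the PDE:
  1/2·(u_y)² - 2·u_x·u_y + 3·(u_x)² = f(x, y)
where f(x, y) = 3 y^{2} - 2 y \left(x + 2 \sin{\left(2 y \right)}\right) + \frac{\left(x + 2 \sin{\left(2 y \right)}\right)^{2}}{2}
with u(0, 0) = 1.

Answer: u(x, y) = - x y + \cos{\left(2 y \right)}

Derivation:
Substitute the ansatz u = A x y + B \cos{\left(2 y \right)} into the left-hand side.
Derivatives of the ansatz:
  u_y = A x - 2 B \sin{\left(2 y \right)}
  u_x = A y
Term by term:
  1/2·(u_y)² = \frac{A^{2} x^{2}}{2} - 2 A B x \sin{\left(2 y \right)} + 2 B^{2} \sin^{2}{\left(2 y \right)}
  -2·u_x·u_y = - 2 A^{2} x y + 4 A B y \sin{\left(2 y \right)}
  3·(u_x)² = 3 A^{2} y^{2}
So the left-hand side equals
  \frac{A^{2} x^{2}}{2} - 2 A^{2} x y + 3 A^{2} y^{2} - 2 A B x \sin{\left(2 y \right)} + 4 A B y \sin{\left(2 y \right)} + 2 B^{2} \sin^{2}{\left(2 y \right)}
This must equal f(x, y) identically; expanded, f = \frac{x^{2}}{2} - 2 x y + 2 x \sin{\left(2 y \right)} + 3 y^{2} - 4 y \sin{\left(2 y \right)} + 2 \sin^{2}{\left(2 y \right)}.
Matching coefficients of the independent functions:
  [x^{2}]:  \frac{A^{2}}{2} = \frac{1}{2}
  [y^{2}]:  3 A^{2} = 3
  [x y]:  - 2 A^{2} = -2
  [x \sin{\left(2 y \right)}]:  - 2 A B = 2
  [y \sin{\left(2 y \right)}]:  4 A B = -4
  [\sin^{2}{\left(2 y \right)}]:  2 B^{2} = 2
These equations allow (A, B) = (-1, 1) or (1, -1).
Impose the point condition(s):
  u(0, 0) = 1  ⟹  B = 1
Only A = -1, B = 1 satisfies everything.
Hence u(x, y) = - x y + \cos{\left(2 y \right)}.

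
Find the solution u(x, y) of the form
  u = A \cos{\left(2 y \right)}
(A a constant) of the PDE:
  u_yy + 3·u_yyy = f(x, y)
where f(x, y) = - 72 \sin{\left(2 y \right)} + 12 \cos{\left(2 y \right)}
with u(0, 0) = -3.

Answer: u(x, y) = - 3 \cos{\left(2 y \right)}

Derivation:
Substitute the ansatz u = A \cos{\left(2 y \right)} into the left-hand side.
Derivatives of the ansatz:
  u_yy = - 4 A \cos{\left(2 y \right)}
  u_yyy = 8 A \sin{\left(2 y \right)}
Term by term:
  u_yy = - 4 A \cos{\left(2 y \right)}
  3·u_yyy = 24 A \sin{\left(2 y \right)}
So the left-hand side equals
  24 A \sin{\left(2 y \right)} - 4 A \cos{\left(2 y \right)}
This must equal f(x, y) = - 72 \sin{\left(2 y \right)} + 12 \cos{\left(2 y \right)} identically.
Matching coefficients of the independent functions:
  [\sin{\left(2 y \right)}]:  24 A = -72
  [\cos{\left(2 y \right)}]:  - 4 A = 12
Solving: A = -3.
Check against the point condition:
  u(0, 0) = -3  ⟹  A = -3  ✓
Hence u(x, y) = - 3 \cos{\left(2 y \right)}.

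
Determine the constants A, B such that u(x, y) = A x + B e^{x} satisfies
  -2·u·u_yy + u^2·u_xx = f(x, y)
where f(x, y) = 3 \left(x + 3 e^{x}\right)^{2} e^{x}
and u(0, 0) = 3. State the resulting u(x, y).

Substitute the ansatz u = A x + B e^{x} into the left-hand side.
Derivatives of the ansatz:
  u_yy = 0
  u_xx = B e^{x}
Term by term:
  -2·u·u_yy = 0
  u^2·u_xx = A^{2} B x^{2} e^{x} + 2 A B^{2} x e^{2 x} + B^{3} e^{3 x}
So the left-hand side equals
  A^{2} B x^{2} e^{x} + 2 A B^{2} x e^{2 x} + B^{3} e^{3 x}
This must equal f(x, y) identically; expanded, f = 3 x^{2} e^{x} + 18 x e^{2 x} + 27 e^{3 x}.
Matching coefficients of the independent functions:
  [x e^{2 x}]:  2 A B^{2} = 18
  [x^{2} e^{x}]:  A^{2} B = 3
  [e^{3 x}]:  B^{3} = 27
Solving: A = 1, B = 3.
Check against the point condition:
  u(0, 0) = 3  ⟹  B = 3  ✓
Hence u(x, y) = x + 3 e^{x}.

Answer: u(x, y) = x + 3 e^{x}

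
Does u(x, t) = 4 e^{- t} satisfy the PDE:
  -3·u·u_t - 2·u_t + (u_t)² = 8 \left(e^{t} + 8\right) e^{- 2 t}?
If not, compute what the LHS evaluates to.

Evaluate each term of the left-hand side for u = 4 e^{- t}.
Derivatives:
  u_t = - 4 e^{- t}
Terms:
  -3·u·u_t = 48 e^{- 2 t}
  -2·u_t = 8 e^{- t}
  (u_t)² = 16 e^{- 2 t}
Sum: LHS = 8 \left(e^{t} + 8\right) e^{- 2 t}
This is exactly the given right-hand side, so u is a solution.

Answer: Yes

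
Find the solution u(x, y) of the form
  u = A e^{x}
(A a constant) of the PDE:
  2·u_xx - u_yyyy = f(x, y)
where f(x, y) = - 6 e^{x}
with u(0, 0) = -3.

Substitute the ansatz u = A e^{x} into the left-hand side.
Derivatives of the ansatz:
  u_xx = A e^{x}
  u_yyyy = 0
Term by term:
  2·u_xx = 2 A e^{x}
  -u_yyyy = 0
So the left-hand side equals
  2 A e^{x}
This must equal f(x, y) = - 6 e^{x} identically.
Matching coefficients of the independent functions:
  [e^{x}]:  2 A = -6
Solving: A = -3.
Check against the point condition:
  u(0, 0) = -3  ⟹  A = -3  ✓
Hence u(x, y) = - 3 e^{x}.

Answer: u(x, y) = - 3 e^{x}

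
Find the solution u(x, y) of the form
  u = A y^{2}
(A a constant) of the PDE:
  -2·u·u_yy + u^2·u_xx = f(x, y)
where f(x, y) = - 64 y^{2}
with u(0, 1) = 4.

Substitute the ansatz u = A y^{2} into the left-hand side.
Derivatives of the ansatz:
  u_yy = 2 A
  u_xx = 0
Term by term:
  -2·u·u_yy = - 4 A^{2} y^{2}
  u^2·u_xx = 0
So the left-hand side equals
  - 4 A^{2} y^{2}
This must equal f(x, y) = - 64 y^{2} identically.
Matching coefficients of the independent functions:
  [y^{2}]:  - 4 A^{2} = -64
These equations allow (A) = (-4) or (4).
Impose the point condition(s):
  u(0, 1) = 4  ⟹  A = 4
Only A = 4 satisfies everything.
Hence u(x, y) = 4 y^{2}.

Answer: u(x, y) = 4 y^{2}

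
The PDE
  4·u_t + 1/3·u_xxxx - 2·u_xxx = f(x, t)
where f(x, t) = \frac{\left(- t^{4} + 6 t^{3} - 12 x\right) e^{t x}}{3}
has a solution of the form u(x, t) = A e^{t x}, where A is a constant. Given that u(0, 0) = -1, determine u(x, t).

Substitute the ansatz u = A e^{t x} into the left-hand side.
Derivatives of the ansatz:
  u_t = A x e^{t x}
  u_xxxx = A t^{4} e^{t x}
  u_xxx = A t^{3} e^{t x}
Term by term:
  4·u_t = 4 A x e^{t x}
  1/3·u_xxxx = \frac{A t^{4} e^{t x}}{3}
  -2·u_xxx = - 2 A t^{3} e^{t x}
So the left-hand side equals
  \frac{A t^{4} e^{t x}}{3} - 2 A t^{3} e^{t x} + 4 A x e^{t x}
This must equal f(x, t) identically; expanded, f = - \frac{t^{4} e^{t x}}{3} + 2 t^{3} e^{t x} - 4 x e^{t x}.
Matching coefficients of the independent functions:
  [t^{3} e^{t x}]:  - 2 A = 2
  [t^{4} e^{t x}]:  \frac{A}{3} = - \frac{1}{3}
  [x e^{t x}]:  4 A = -4
Solving: A = -1.
Check against the point condition:
  u(0, 0) = -1  ⟹  A = -1  ✓
Hence u(x, t) = - e^{t x}.

Answer: u(x, t) = - e^{t x}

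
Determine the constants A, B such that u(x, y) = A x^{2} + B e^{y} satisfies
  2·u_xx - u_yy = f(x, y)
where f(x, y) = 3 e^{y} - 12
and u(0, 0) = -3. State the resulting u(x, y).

Substitute the ansatz u = A x^{2} + B e^{y} into the left-hand side.
Derivatives of the ansatz:
  u_xx = 2 A
  u_yy = B e^{y}
Term by term:
  2·u_xx = 4 A
  -u_yy = - B e^{y}
So the left-hand side equals
  4 A - B e^{y}
This must equal f(x, y) = 3 e^{y} - 12 identically.
Matching coefficients of the independent functions:
  [constant term]:  4 A = -12
  [e^{y}]:  - B = 3
Solving: A = -3, B = -3.
Check against the point condition:
  u(0, 0) = -3  ⟹  B = -3  ✓
Hence u(x, y) = - 3 x^{2} - 3 e^{y}.

Answer: u(x, y) = - 3 x^{2} - 3 e^{y}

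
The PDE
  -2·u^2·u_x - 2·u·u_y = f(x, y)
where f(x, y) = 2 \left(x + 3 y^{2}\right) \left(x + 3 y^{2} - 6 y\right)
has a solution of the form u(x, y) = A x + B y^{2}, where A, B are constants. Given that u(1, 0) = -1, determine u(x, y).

Substitute the ansatz u = A x + B y^{2} into the left-hand side.
Derivatives of the ansatz:
  u_x = A
  u_y = 2 B y
Term by term:
  -2·u^2·u_x = - 2 A^{3} x^{2} - 4 A^{2} B x y^{2} - 2 A B^{2} y^{4}
  -2·u·u_y = - 4 A B x y - 4 B^{2} y^{3}
So the left-hand side equals
  - 2 A^{3} x^{2} - 4 A^{2} B x y^{2} - 2 A B^{2} y^{4} - 4 A B x y - 4 B^{2} y^{3}
This must equal f(x, y) identically; expanded, f = 2 x^{2} + 12 x y^{2} - 12 x y + 18 y^{4} - 36 y^{3}.
Matching coefficients of the independent functions:
  [x^{2}]:  - 2 A^{3} = 2
  [y^{3}]:  - 4 B^{2} = -36
  [y^{4}]:  - 2 A B^{2} = 18
  [x y]:  - 4 A B = -12
  [x y^{2}]:  - 4 A^{2} B = 12
Solving: A = -1, B = -3.
Check against the point condition:
  u(1, 0) = -1  ⟹  A = -1  ✓
Hence u(x, y) = - x - 3 y^{2}.

Answer: u(x, y) = - x - 3 y^{2}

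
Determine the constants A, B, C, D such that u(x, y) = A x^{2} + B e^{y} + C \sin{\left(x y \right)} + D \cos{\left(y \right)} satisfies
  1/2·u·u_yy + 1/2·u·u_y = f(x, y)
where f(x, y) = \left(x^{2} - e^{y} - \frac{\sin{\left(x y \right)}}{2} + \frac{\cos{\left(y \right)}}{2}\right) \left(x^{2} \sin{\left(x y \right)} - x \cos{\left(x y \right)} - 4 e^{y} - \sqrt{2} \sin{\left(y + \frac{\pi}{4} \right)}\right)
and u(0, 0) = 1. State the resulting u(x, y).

Substitute the ansatz u = A x^{2} + B e^{y} + C \sin{\left(x y \right)} + D \cos{\left(y \right)} into the left-hand side.
Derivatives of the ansatz:
  u_yy = B e^{y} - C x^{2} \sin{\left(x y \right)} - D \cos{\left(y \right)}
  u_y = B e^{y} + C x \cos{\left(x y \right)} - D \sin{\left(y \right)}
Term by term:
  1/2·u·u_yy = \frac{A B x^{2} e^{y}}{2} - \frac{A C x^{4} \sin{\left(x y \right)}}{2} - \frac{A D x^{2} \cos{\left(y \right)}}{2} + \frac{B^{2} e^{2 y}}{2} - \frac{B C x^{2} e^{y} \sin{\left(x y \right)}}{2} + \frac{B C e^{y} \sin{\left(x y \right)}}{2} - \frac{C^{2} x^{2} \sin^{2}{\left(x y \right)}}{2} - \frac{C D x^{2} \sin{\left(x y \right)} \cos{\left(y \right)}}{2} - \frac{C D \sin{\left(x y \right)} \cos{\left(y \right)}}{2} - \frac{D^{2} \cos^{2}{\left(y \right)}}{2}
  1/2·u·u_y = \frac{A B x^{2} e^{y}}{2} + \frac{A C x^{3} \cos{\left(x y \right)}}{2} - \frac{A D x^{2} \sin{\left(y \right)}}{2} + \frac{B^{2} e^{2 y}}{2} + \frac{B C x e^{y} \cos{\left(x y \right)}}{2} + \frac{B C e^{y} \sin{\left(x y \right)}}{2} - \frac{B D e^{y} \sin{\left(y \right)}}{2} + \frac{B D e^{y} \cos{\left(y \right)}}{2} + \frac{C^{2} x \sin{\left(x y \right)} \cos{\left(x y \right)}}{2} + \frac{C D x \cos{\left(y \right)} \cos{\left(x y \right)}}{2} - \frac{C D \sin{\left(y \right)} \sin{\left(x y \right)}}{2} - \frac{D^{2} \sin{\left(y \right)} \cos{\left(y \right)}}{2}
So the left-hand side equals
  A B x^{2} e^{y} - \frac{A C x^{4} \sin{\left(x y \right)}}{2} + \frac{A C x^{3} \cos{\left(x y \right)}}{2} - \frac{A D x^{2} \sin{\left(y \right)}}{2} - \frac{A D x^{2} \cos{\left(y \right)}}{2} + B^{2} e^{2 y} - \frac{B C x^{2} e^{y} \sin{\left(x y \right)}}{2} + \frac{B C x e^{y} \cos{\left(x y \right)}}{2} + B C e^{y} \sin{\left(x y \right)} - \frac{B D e^{y} \sin{\left(y \right)}}{2} + \frac{B D e^{y} \cos{\left(y \right)}}{2} - \frac{C^{2} x^{2} \sin^{2}{\left(x y \right)}}{2} + \frac{C^{2} x \sin{\left(x y \right)} \cos{\left(x y \right)}}{2} - \frac{C D x^{2} \sin{\left(x y \right)} \cos{\left(y \right)}}{2} + \frac{C D x \cos{\left(y \right)} \cos{\left(x y \right)}}{2} - \frac{C D \sin{\left(y \right)} \sin{\left(x y \right)}}{2} - \frac{C D \sin{\left(x y \right)} \cos{\left(y \right)}}{2} - \frac{D^{2} \sin{\left(y \right)} \cos{\left(y \right)}}{2} - \frac{D^{2} \cos^{2}{\left(y \right)}}{2}
This must equal f(x, y) identically; expanded, f = x^{4} \sin{\left(x y \right)} - x^{3} \cos{\left(x y \right)} - x^{2} e^{y} \sin{\left(x y \right)} - 4 x^{2} e^{y} - x^{2} \sin{\left(y \right)} - \frac{x^{2} \sin^{2}{\left(x y \right)}}{2} + \frac{x^{2} \sin{\left(x y \right)} \cos{\left(y \right)}}{2} - x^{2} \cos{\left(y \right)} + x e^{y} \cos{\left(x y \right)} + \frac{x \sin{\left(x y \right)} \cos{\left(x y \right)}}{2} - \frac{x \cos{\left(y \right)} \cos{\left(x y \right)}}{2} + 4 e^{2 y} + e^{y} \sin{\left(y \right)} + 2 e^{y} \sin{\left(x y \right)} - e^{y} \cos{\left(y \right)} + \frac{\sin{\left(y \right)} \sin{\left(x y \right)}}{2} - \frac{\sin{\left(y \right)} \cos{\left(y \right)}}{2} + \frac{\sin{\left(x y \right)} \cos{\left(y \right)}}{2} - \frac{\cos^{2}{\left(y \right)}}{2}.
Matching coefficients of the independent functions:
(each divided by its leading coefficient; functions giving the same equation are listed together)
  [x^{2} e^{y}]:  A B + 4 = 0
  [x^{2} \sin{\left(y \right)}, x^{2} \cos{\left(y \right)}]:  A D - 2 = 0
  [x^{2} \sin^{2}{\left(x y \right)}, x \sin{\left(x y \right)} \cos{\left(x y \right)}]:  C^{2} - 1 = 0
  [x^{3} \cos{\left(x y \right)}, x^{4} \sin{\left(x y \right)}]:  A C + 2 = 0
  [e^{y} \sin{\left(y \right)}, e^{y} \cos{\left(y \right)}]:  B D + 2 = 0
  [e^{y} \sin{\left(x y \right)}, x e^{y} \cos{\left(x y \right)}, x^{2} e^{y} \sin{\left(x y \right)}]:  B C - 2 = 0
  [\sin{\left(y \right)} \sin{\left(x y \right)}, \sin{\left(x y \right)} \cos{\left(y \right)}, x \cos{\left(y \right)} \cos{\left(x y \right)}, …]:  C D + 1 = 0
  [\sin{\left(y \right)} \cos{\left(y \right)}, \cos^{2}{\left(y \right)}]:  D^{2} - 1 = 0
  [e^{2 y}]:  B^{2} - 4 = 0
These equations allow (A, B, C, D) = (-2, 2, 1, -1) or (2, -2, -1, 1).
Impose the point condition(s):
  u(0, 0) = 1  ⟹  B + D = 1
Only A = -2, B = 2, C = 1, D = -1 satisfies everything.
Hence u(x, y) = - 2 x^{2} + 2 e^{y} + \sin{\left(x y \right)} - \cos{\left(y \right)}.

Answer: u(x, y) = - 2 x^{2} + 2 e^{y} + \sin{\left(x y \right)} - \cos{\left(y \right)}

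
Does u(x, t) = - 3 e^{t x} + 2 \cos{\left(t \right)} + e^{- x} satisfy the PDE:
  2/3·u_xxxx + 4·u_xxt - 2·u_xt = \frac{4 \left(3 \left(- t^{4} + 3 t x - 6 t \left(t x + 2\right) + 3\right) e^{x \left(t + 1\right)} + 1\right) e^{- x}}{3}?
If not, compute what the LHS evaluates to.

Answer: No, the LHS evaluates to \frac{2 \left(3 \left(- t^{4} + 3 t x - 6 t \left(t x + 2\right) + 3\right) e^{t x + x} + 1\right) e^{- x}}{3}

Derivation:
Evaluate each term of the left-hand side for u = - 3 e^{t x} + 2 \cos{\left(t \right)} + e^{- x}.
Derivatives:
  u_xxxx = - 3 t^{4} e^{t x} + e^{- x}
  u_xxt = - 3 t^{2} x e^{t x} - 6 t e^{t x}
  u_xt = - 3 t x e^{t x} - 3 e^{t x}
Terms:
  2/3·u_xxxx = - 2 t^{4} e^{t x} + \frac{2 e^{- x}}{3}
  4·u_xxt = - 12 t \left(t x + 2\right) e^{t x}
  -2·u_xt = 6 \left(t x + 1\right) e^{t x}
Sum: LHS = \frac{2 \left(3 \left(- t^{4} + 3 t x - 6 t \left(t x + 2\right) + 3\right) e^{t x + x} + 1\right) e^{- x}}{3}
Given right-hand side: \frac{4 \left(3 \left(- t^{4} + 3 t x - 6 t \left(t x + 2\right) + 3\right) e^{x \left(t + 1\right)} + 1\right) e^{- x}}{3}. Difference LHS − RHS = 2 t^{4} e^{t x} + 12 t^{2} x e^{t x} - 6 t x e^{t x} + 24 t e^{t x} - 6 e^{t x} - \frac{2 e^{- x}}{3} ≠ 0, so u is not a solution.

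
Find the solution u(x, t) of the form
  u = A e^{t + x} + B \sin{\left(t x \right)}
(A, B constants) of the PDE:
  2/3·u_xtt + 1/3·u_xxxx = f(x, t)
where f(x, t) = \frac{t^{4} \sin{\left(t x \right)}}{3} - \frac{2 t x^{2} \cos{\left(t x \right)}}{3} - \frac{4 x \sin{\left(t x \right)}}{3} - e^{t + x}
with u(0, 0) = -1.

Substitute the ansatz u = A e^{t + x} + B \sin{\left(t x \right)} into the left-hand side.
Derivatives of the ansatz:
  u_xtt = A e^{t} e^{x} - B t x^{2} \cos{\left(t x \right)} - 2 B x \sin{\left(t x \right)}
  u_xxxx = A e^{t} e^{x} + B t^{4} \sin{\left(t x \right)}
Term by term:
  2/3·u_xtt = \frac{2 A e^{t} e^{x}}{3} - \frac{2 B t x^{2} \cos{\left(t x \right)}}{3} - \frac{4 B x \sin{\left(t x \right)}}{3}
  1/3·u_xxxx = \frac{A e^{t} e^{x}}{3} + \frac{B t^{4} \sin{\left(t x \right)}}{3}
So the left-hand side equals
  A e^{t} e^{x} + \frac{B t^{4} \sin{\left(t x \right)}}{3} - \frac{2 B t x^{2} \cos{\left(t x \right)}}{3} - \frac{4 B x \sin{\left(t x \right)}}{3}
This must equal f(x, t) identically; expanded, f = \frac{t^{4} \sin{\left(t x \right)}}{3} - \frac{2 t x^{2} \cos{\left(t x \right)}}{3} - \frac{4 x \sin{\left(t x \right)}}{3} - e^{t} e^{x}.
Matching coefficients of the independent functions:
  [t^{4} \sin{\left(t x \right)}]:  \frac{B}{3} = \frac{1}{3}
  [x \sin{\left(t x \right)}]:  - \frac{4 B}{3} = - \frac{4}{3}
  [e^{t} e^{x}]:  A = -1
  [t x^{2} \cos{\left(t x \right)}]:  - \frac{2 B}{3} = - \frac{2}{3}
Solving: A = -1, B = 1.
Check against the point condition:
  u(0, 0) = -1  ⟹  A = -1  ✓
Hence u(x, t) = - e^{t + x} + \sin{\left(t x \right)}.

Answer: u(x, t) = - e^{t + x} + \sin{\left(t x \right)}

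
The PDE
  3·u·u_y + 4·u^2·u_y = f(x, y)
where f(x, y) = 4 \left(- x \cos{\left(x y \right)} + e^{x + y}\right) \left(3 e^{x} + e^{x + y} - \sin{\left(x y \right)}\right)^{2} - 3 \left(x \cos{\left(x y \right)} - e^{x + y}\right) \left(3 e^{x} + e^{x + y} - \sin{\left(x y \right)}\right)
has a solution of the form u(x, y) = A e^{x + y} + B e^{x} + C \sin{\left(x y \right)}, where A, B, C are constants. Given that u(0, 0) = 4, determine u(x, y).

Substitute the ansatz u = A e^{x + y} + B e^{x} + C \sin{\left(x y \right)} into the left-hand side.
Derivatives of the ansatz:
  u_y = A e^{x} e^{y} + C x \cos{\left(x y \right)}
Term by term:
  3·u·u_y = 3 A^{2} e^{2 x} e^{2 y} + 3 A B e^{2 x} e^{y} + 3 A C x e^{x} e^{y} \cos{\left(x y \right)} + 3 A C e^{x} e^{y} \sin{\left(x y \right)} + 3 B C x e^{x} \cos{\left(x y \right)} + 3 C^{2} x \sin{\left(x y \right)} \cos{\left(x y \right)}
  4·u^2·u_y = 4 A^{3} e^{3 x} e^{3 y} + 8 A^{2} B e^{3 x} e^{2 y} + 4 A^{2} C x e^{2 x} e^{2 y} \cos{\left(x y \right)} + 8 A^{2} C e^{2 x} e^{2 y} \sin{\left(x y \right)} + 4 A B^{2} e^{3 x} e^{y} + 8 A B C x e^{2 x} e^{y} \cos{\left(x y \right)} + 8 A B C e^{2 x} e^{y} \sin{\left(x y \right)} + 8 A C^{2} x e^{x} e^{y} \sin{\left(x y \right)} \cos{\left(x y \right)} + 4 A C^{2} e^{x} e^{y} \sin^{2}{\left(x y \right)} + 4 B^{2} C x e^{2 x} \cos{\left(x y \right)} + 8 B C^{2} x e^{x} \sin{\left(x y \right)} \cos{\left(x y \right)} + 4 C^{3} x \sin^{2}{\left(x y \right)} \cos{\left(x y \right)}
So the left-hand side equals
  4 A^{3} e^{3 x} e^{3 y} + 8 A^{2} B e^{3 x} e^{2 y} + 4 A^{2} C x e^{2 x} e^{2 y} \cos{\left(x y \right)} + 8 A^{2} C e^{2 x} e^{2 y} \sin{\left(x y \right)} + 3 A^{2} e^{2 x} e^{2 y} + 4 A B^{2} e^{3 x} e^{y} + 8 A B C x e^{2 x} e^{y} \cos{\left(x y \right)} + 8 A B C e^{2 x} e^{y} \sin{\left(x y \right)} + 3 A B e^{2 x} e^{y} + 8 A C^{2} x e^{x} e^{y} \sin{\left(x y \right)} \cos{\left(x y \right)} + 4 A C^{2} e^{x} e^{y} \sin^{2}{\left(x y \right)} + 3 A C x e^{x} e^{y} \cos{\left(x y \right)} + 3 A C e^{x} e^{y} \sin{\left(x y \right)} + 4 B^{2} C x e^{2 x} \cos{\left(x y \right)} + 8 B C^{2} x e^{x} \sin{\left(x y \right)} \cos{\left(x y \right)} + 3 B C x e^{x} \cos{\left(x y \right)} + 4 C^{3} x \sin^{2}{\left(x y \right)} \cos{\left(x y \right)} + 3 C^{2} x \sin{\left(x y \right)} \cos{\left(x y \right)}
This must equal f(x, y) identically; expanded, f = - 4 x e^{2 x} e^{2 y} \cos{\left(x y \right)} - 24 x e^{2 x} e^{y} \cos{\left(x y \right)} - 36 x e^{2 x} \cos{\left(x y \right)} + 8 x e^{x} e^{y} \sin{\left(x y \right)} \cos{\left(x y \right)} - 3 x e^{x} e^{y} \cos{\left(x y \right)} + 24 x e^{x} \sin{\left(x y \right)} \cos{\left(x y \right)} - 9 x e^{x} \cos{\left(x y \right)} - 4 x \sin^{2}{\left(x y \right)} \cos{\left(x y \right)} + 3 x \sin{\left(x y \right)} \cos{\left(x y \right)} + 4 e^{3 x} e^{3 y} + 24 e^{3 x} e^{2 y} + 36 e^{3 x} e^{y} - 8 e^{2 x} e^{2 y} \sin{\left(x y \right)} + 3 e^{2 x} e^{2 y} - 24 e^{2 x} e^{y} \sin{\left(x y \right)} + 9 e^{2 x} e^{y} + 4 e^{x} e^{y} \sin^{2}{\left(x y \right)} - 3 e^{x} e^{y} \sin{\left(x y \right)}.
Matching coefficients of the independent functions:
(each divided by its leading coefficient; functions giving the same equation are listed together)
  [e^{2 x} e^{y}]:  A B - 3 = 0
  [e^{2 x} e^{2 y}]:  A^{2} - 1 = 0
  [e^{3 x} e^{y}]:  A B^{2} - 9 = 0
  [e^{3 x} e^{2 y}]:  A^{2} B - 3 = 0
  [e^{3 x} e^{3 y}]:  A^{3} - 1 = 0
  [x e^{x} \cos{\left(x y \right)}]:  B C + 3 = 0
  [x e^{2 x} \cos{\left(x y \right)}]:  B^{2} C + 9 = 0
  [x \sin{\left(x y \right)} \cos{\left(x y \right)}]:  C^{2} - 1 = 0
  [x \sin^{2}{\left(x y \right)} \cos{\left(x y \right)}]:  C^{3} + 1 = 0
  [e^{x} e^{y} \sin{\left(x y \right)}, x e^{x} e^{y} \cos{\left(x y \right)}]:  A C + 1 = 0
  [e^{x} e^{y} \sin^{2}{\left(x y \right)}, x e^{x} e^{y} \sin{\left(x y \right)} \cos{\left(x y \right)}]:  A C^{2} - 1 = 0
  [e^{2 x} e^{y} \sin{\left(x y \right)}, x e^{2 x} e^{y} \cos{\left(x y \right)}]:  A B C + 3 = 0
  [e^{2 x} e^{2 y} \sin{\left(x y \right)}, x e^{2 x} e^{2 y} \cos{\left(x y \right)}]:  A^{2} C + 1 = 0
  [x e^{x} \sin{\left(x y \right)} \cos{\left(x y \right)}]:  B C^{2} - 3 = 0
Solving: A = 1, B = 3, C = -1.
Check against the point condition:
  u(0, 0) = 4  ⟹  A + B = 4  ✓
Hence u(x, y) = 3 e^{x} + e^{x + y} - \sin{\left(x y \right)}.

Answer: u(x, y) = 3 e^{x} + e^{x + y} - \sin{\left(x y \right)}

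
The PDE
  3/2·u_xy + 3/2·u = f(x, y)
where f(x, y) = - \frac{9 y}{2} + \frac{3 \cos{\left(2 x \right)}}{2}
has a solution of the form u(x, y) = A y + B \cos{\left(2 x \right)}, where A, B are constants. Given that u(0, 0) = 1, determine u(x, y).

Substitute the ansatz u = A y + B \cos{\left(2 x \right)} into the left-hand side.
Derivatives of the ansatz:
  u_xy = 0
Term by term:
  3/2·u_xy = 0
  3/2·u = \frac{3 A y}{2} + \frac{3 B \cos{\left(2 x \right)}}{2}
So the left-hand side equals
  \frac{3 A y}{2} + \frac{3 B \cos{\left(2 x \right)}}{2}
This must equal f(x, y) = - \frac{9 y}{2} + \frac{3 \cos{\left(2 x \right)}}{2} identically.
Matching coefficients of the independent functions:
  [y]:  \frac{3 A}{2} = - \frac{9}{2}
  [\cos{\left(2 x \right)}]:  \frac{3 B}{2} = \frac{3}{2}
Solving: A = -3, B = 1.
Check against the point condition:
  u(0, 0) = 1  ⟹  B = 1  ✓
Hence u(x, y) = - 3 y + \cos{\left(2 x \right)}.

Answer: u(x, y) = - 3 y + \cos{\left(2 x \right)}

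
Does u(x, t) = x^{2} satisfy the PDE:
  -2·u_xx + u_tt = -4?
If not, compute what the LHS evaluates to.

Evaluate each term of the left-hand side for u = x^{2}.
Derivatives:
  u_xx = 2
  u_tt = 0
Terms:
  -2·u_xx = -4
  u_tt = 0
Sum: LHS = -4
This is exactly the given right-hand side, so u is a solution.

Answer: Yes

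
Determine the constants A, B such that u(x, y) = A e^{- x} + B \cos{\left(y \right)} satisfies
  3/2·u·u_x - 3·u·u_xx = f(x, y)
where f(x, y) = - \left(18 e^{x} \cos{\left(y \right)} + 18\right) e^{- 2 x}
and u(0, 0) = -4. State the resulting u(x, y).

Answer: u(x, y) = - 2 \cos{\left(y \right)} - 2 e^{- x}

Derivation:
Substitute the ansatz u = A e^{- x} + B \cos{\left(y \right)} into the left-hand side.
Derivatives of the ansatz:
  u_x = - A e^{- x}
  u_xx = A e^{- x}
Term by term:
  3/2·u·u_x = - \frac{3 A^{2} e^{- 2 x}}{2} - \frac{3 A B e^{- x} \cos{\left(y \right)}}{2}
  -3·u·u_xx = - 3 A^{2} e^{- 2 x} - 3 A B e^{- x} \cos{\left(y \right)}
So the left-hand side equals
  - \frac{9 A^{2} e^{- 2 x}}{2} - \frac{9 A B e^{- x} \cos{\left(y \right)}}{2}
This must equal f(x, y) identically; expanded, f = - 18 e^{- x} \cos{\left(y \right)} - 18 e^{- 2 x}.
Matching coefficients of the independent functions:
  [e^{- x} \cos{\left(y \right)}]:  - \frac{9 A B}{2} = -18
  [e^{- 2 x}]:  - \frac{9 A^{2}}{2} = -18
These equations allow (A, B) = (-2, -2) or (2, 2).
Impose the point condition(s):
  u(0, 0) = -4  ⟹  A + B = -4
Only A = -2, B = -2 satisfies everything.
Hence u(x, y) = - 2 \cos{\left(y \right)} - 2 e^{- x}.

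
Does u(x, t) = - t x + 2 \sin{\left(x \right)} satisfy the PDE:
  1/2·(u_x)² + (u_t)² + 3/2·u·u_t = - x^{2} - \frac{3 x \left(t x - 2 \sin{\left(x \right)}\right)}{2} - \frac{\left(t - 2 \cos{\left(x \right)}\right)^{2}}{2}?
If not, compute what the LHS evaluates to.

Evaluate each term of the left-hand side for u = - t x + 2 \sin{\left(x \right)}.
Derivatives:
  u_x = - t + 2 \cos{\left(x \right)}
  u_t = - x
Terms:
  1/2·(u_x)² = \frac{\left(t - 2 \cos{\left(x \right)}\right)^{2}}{2}
  (u_t)² = x^{2}
  3/2·u·u_t = \frac{3 x \left(t x - 2 \sin{\left(x \right)}\right)}{2}
Sum: LHS = x^{2} + \frac{3 x \left(t x - 2 \sin{\left(x \right)}\right)}{2} + \frac{\left(t - 2 \cos{\left(x \right)}\right)^{2}}{2}
Given right-hand side: - x^{2} - \frac{3 x \left(t x - 2 \sin{\left(x \right)}\right)}{2} - \frac{\left(t - 2 \cos{\left(x \right)}\right)^{2}}{2}. Difference LHS − RHS = 2 x^{2} + 3 x \left(t x - 2 \sin{\left(x \right)}\right) + \left(t - 2 \cos{\left(x \right)}\right)^{2} ≠ 0, so u is not a solution.

Answer: No, the LHS evaluates to x^{2} + \frac{3 x \left(t x - 2 \sin{\left(x \right)}\right)}{2} + \frac{\left(t - 2 \cos{\left(x \right)}\right)^{2}}{2}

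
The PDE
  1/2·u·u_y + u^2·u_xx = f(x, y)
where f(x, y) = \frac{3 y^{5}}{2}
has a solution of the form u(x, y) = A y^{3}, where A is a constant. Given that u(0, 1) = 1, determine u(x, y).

Substitute the ansatz u = A y^{3} into the left-hand side.
Derivatives of the ansatz:
  u_y = 3 A y^{2}
  u_xx = 0
Term by term:
  1/2·u·u_y = \frac{3 A^{2} y^{5}}{2}
  u^2·u_xx = 0
So the left-hand side equals
  \frac{3 A^{2} y^{5}}{2}
This must equal f(x, y) = \frac{3 y^{5}}{2} identically.
Matching coefficients of the independent functions:
  [y^{5}]:  \frac{3 A^{2}}{2} = \frac{3}{2}
These equations allow (A) = (-1) or (1).
Impose the point condition(s):
  u(0, 1) = 1  ⟹  A = 1
Only A = 1 satisfies everything.
Hence u(x, y) = y^{3}.

Answer: u(x, y) = y^{3}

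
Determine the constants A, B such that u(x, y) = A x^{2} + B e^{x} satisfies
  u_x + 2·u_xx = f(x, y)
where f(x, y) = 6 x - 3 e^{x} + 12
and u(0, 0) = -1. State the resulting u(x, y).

Answer: u(x, y) = 3 x^{2} - e^{x}

Derivation:
Substitute the ansatz u = A x^{2} + B e^{x} into the left-hand side.
Derivatives of the ansatz:
  u_x = 2 A x + B e^{x}
  u_xx = 2 A + B e^{x}
Term by term:
  u_x = 2 A x + B e^{x}
  2·u_xx = 4 A + 2 B e^{x}
So the left-hand side equals
  2 A x + 4 A + 3 B e^{x}
This must equal f(x, y) = 6 x - 3 e^{x} + 12 identically.
Matching coefficients of the independent functions:
  [constant term]:  4 A = 12
  [x]:  2 A = 6
  [e^{x}]:  3 B = -3
Solving: A = 3, B = -1.
Check against the point condition:
  u(0, 0) = -1  ⟹  B = -1  ✓
Hence u(x, y) = 3 x^{2} - e^{x}.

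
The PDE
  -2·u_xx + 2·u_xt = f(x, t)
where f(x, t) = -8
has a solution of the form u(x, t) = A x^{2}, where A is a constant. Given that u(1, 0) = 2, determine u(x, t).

Answer: u(x, t) = 2 x^{2}

Derivation:
Substitute the ansatz u = A x^{2} into the left-hand side.
Derivatives of the ansatz:
  u_xx = 2 A
  u_xt = 0
Term by term:
  -2·u_xx = - 4 A
  2·u_xt = 0
So the left-hand side equals
  - 4 A
This must equal f(x, t) = -8 identically.
Matching coefficients of the independent functions:
  [constant term]:  - 4 A = -8
Solving: A = 2.
Check against the point condition:
  u(1, 0) = 2  ⟹  A = 2  ✓
Hence u(x, t) = 2 x^{2}.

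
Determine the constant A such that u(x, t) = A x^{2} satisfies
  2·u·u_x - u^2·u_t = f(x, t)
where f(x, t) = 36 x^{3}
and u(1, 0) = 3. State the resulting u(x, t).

Substitute the ansatz u = A x^{2} into the left-hand side.
Derivatives of the ansatz:
  u_x = 2 A x
  u_t = 0
Term by term:
  2·u·u_x = 4 A^{2} x^{3}
  -u^2·u_t = 0
So the left-hand side equals
  4 A^{2} x^{3}
This must equal f(x, t) = 36 x^{3} identically.
Matching coefficients of the independent functions:
  [x^{3}]:  4 A^{2} = 36
These equations allow (A) = (-3) or (3).
Impose the point condition(s):
  u(1, 0) = 3  ⟹  A = 3
Only A = 3 satisfies everything.
Hence u(x, t) = 3 x^{2}.

Answer: u(x, t) = 3 x^{2}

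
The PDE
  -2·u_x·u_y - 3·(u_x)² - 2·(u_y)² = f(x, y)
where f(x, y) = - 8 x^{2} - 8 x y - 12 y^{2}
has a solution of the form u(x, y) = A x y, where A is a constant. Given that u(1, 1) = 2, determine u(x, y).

Substitute the ansatz u = A x y into the left-hand side.
Derivatives of the ansatz:
  u_x = A y
  u_y = A x
Term by term:
  -2·u_x·u_y = - 2 A^{2} x y
  -3·(u_x)² = - 3 A^{2} y^{2}
  -2·(u_y)² = - 2 A^{2} x^{2}
So the left-hand side equals
  - 2 A^{2} x^{2} - 2 A^{2} x y - 3 A^{2} y^{2}
This must equal f(x, y) = - 8 x^{2} - 8 x y - 12 y^{2} identically.
Matching coefficients of the independent functions:
  [x^{2}, x y]:  - 2 A^{2} = -8
  [y^{2}]:  - 3 A^{2} = -12
These equations allow (A) = (-2) or (2).
Impose the point condition(s):
  u(1, 1) = 2  ⟹  A = 2
Only A = 2 satisfies everything.
Hence u(x, y) = 2 x y.

Answer: u(x, y) = 2 x y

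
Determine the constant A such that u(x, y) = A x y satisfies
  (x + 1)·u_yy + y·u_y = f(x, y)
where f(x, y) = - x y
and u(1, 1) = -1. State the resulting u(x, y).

Substitute the ansatz u = A x y into the left-hand side.
Derivatives of the ansatz:
  u_yy = 0
  u_y = A x
Term by term:
  (x + 1)·u_yy = 0
  y·u_y = A x y
So the left-hand side equals
  A x y
This must equal f(x, y) = - x y identically.
Matching coefficients of the independent functions:
  [x y]:  A = -1
Solving: A = -1.
Check against the point condition:
  u(1, 1) = -1  ⟹  A = -1  ✓
Hence u(x, y) = - x y.

Answer: u(x, y) = - x y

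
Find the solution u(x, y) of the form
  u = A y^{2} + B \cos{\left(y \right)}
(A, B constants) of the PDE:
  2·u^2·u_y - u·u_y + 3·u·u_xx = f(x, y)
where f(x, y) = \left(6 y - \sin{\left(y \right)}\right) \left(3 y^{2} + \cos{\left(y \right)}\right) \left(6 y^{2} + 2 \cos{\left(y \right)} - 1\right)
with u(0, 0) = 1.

Answer: u(x, y) = 3 y^{2} + \cos{\left(y \right)}

Derivation:
Substitute the ansatz u = A y^{2} + B \cos{\left(y \right)} into the left-hand side.
Derivatives of the ansatz:
  u_y = 2 A y - B \sin{\left(y \right)}
  u_xx = 0
Term by term:
  2·u^2·u_y = 4 A^{3} y^{5} - 2 A^{2} B y^{4} \sin{\left(y \right)} + 8 A^{2} B y^{3} \cos{\left(y \right)} - 4 A B^{2} y^{2} \sin{\left(y \right)} \cos{\left(y \right)} + 4 A B^{2} y \cos^{2}{\left(y \right)} - 2 B^{3} \sin{\left(y \right)} \cos^{2}{\left(y \right)}
  -u·u_y = - 2 A^{2} y^{3} + A B y^{2} \sin{\left(y \right)} - 2 A B y \cos{\left(y \right)} + B^{2} \sin{\left(y \right)} \cos{\left(y \right)}
  3·u·u_xx = 0
So the left-hand side equals
  4 A^{3} y^{5} - 2 A^{2} B y^{4} \sin{\left(y \right)} + 8 A^{2} B y^{3} \cos{\left(y \right)} - 2 A^{2} y^{3} - 4 A B^{2} y^{2} \sin{\left(y \right)} \cos{\left(y \right)} + 4 A B^{2} y \cos^{2}{\left(y \right)} + A B y^{2} \sin{\left(y \right)} - 2 A B y \cos{\left(y \right)} - 2 B^{3} \sin{\left(y \right)} \cos^{2}{\left(y \right)} + B^{2} \sin{\left(y \right)} \cos{\left(y \right)}
This must equal f(x, y) identically; expanded, f = 108 y^{5} - 18 y^{4} \sin{\left(y \right)} + 72 y^{3} \cos{\left(y \right)} - 18 y^{3} - 12 y^{2} \sin{\left(y \right)} \cos{\left(y \right)} + 3 y^{2} \sin{\left(y \right)} + 12 y \cos^{2}{\left(y \right)} - 6 y \cos{\left(y \right)} - 2 \sin{\left(y \right)} \cos^{2}{\left(y \right)} + \sin{\left(y \right)} \cos{\left(y \right)}.
Matching coefficients of the independent functions:
  [y^{3}]:  - 2 A^{2} = -18
  [y^{5}]:  4 A^{3} = 108
  [y \cos{\left(y \right)}]:  - 2 A B = -6
  [y \cos^{2}{\left(y \right)}]:  4 A B^{2} = 12
  [y^{2} \sin{\left(y \right)}]:  A B = 3
  [y^{3} \cos{\left(y \right)}]:  8 A^{2} B = 72
  [y^{4} \sin{\left(y \right)}]:  - 2 A^{2} B = -18
  [\sin{\left(y \right)} \cos{\left(y \right)}]:  B^{2} = 1
  [\sin{\left(y \right)} \cos^{2}{\left(y \right)}]:  - 2 B^{3} = -2
  [y^{2} \sin{\left(y \right)} \cos{\left(y \right)}]:  - 4 A B^{2} = -12
Solving: A = 3, B = 1.
Check against the point condition:
  u(0, 0) = 1  ⟹  B = 1  ✓
Hence u(x, y) = 3 y^{2} + \cos{\left(y \right)}.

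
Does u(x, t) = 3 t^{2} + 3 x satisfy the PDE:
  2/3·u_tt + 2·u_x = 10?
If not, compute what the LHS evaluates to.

Evaluate each term of the left-hand side for u = 3 t^{2} + 3 x.
Derivatives:
  u_tt = 6
  u_x = 3
Terms:
  2/3·u_tt = 4
  2·u_x = 6
Sum: LHS = 10
This is exactly the given right-hand side, so u is a solution.

Answer: Yes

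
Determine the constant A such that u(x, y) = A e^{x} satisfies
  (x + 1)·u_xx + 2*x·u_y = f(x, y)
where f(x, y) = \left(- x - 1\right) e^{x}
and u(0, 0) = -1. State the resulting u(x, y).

Substitute the ansatz u = A e^{x} into the left-hand side.
Derivatives of the ansatz:
  u_xx = A e^{x}
  u_y = 0
Term by term:
  (x + 1)·u_xx = A x e^{x} + A e^{x}
  2*x·u_y = 0
So the left-hand side equals
  A x e^{x} + A e^{x}
This must equal f(x, y) identically; expanded, f = - x e^{x} - e^{x}.
Matching coefficients of the independent functions:
  [x e^{x}, e^{x}]:  A = -1
Solving: A = -1.
Check against the point condition:
  u(0, 0) = -1  ⟹  A = -1  ✓
Hence u(x, y) = - e^{x}.

Answer: u(x, y) = - e^{x}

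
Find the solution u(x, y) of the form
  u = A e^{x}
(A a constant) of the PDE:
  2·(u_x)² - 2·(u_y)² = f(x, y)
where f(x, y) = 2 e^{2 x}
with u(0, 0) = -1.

Substitute the ansatz u = A e^{x} into the left-hand side.
Derivatives of the ansatz:
  u_x = A e^{x}
  u_y = 0
Term by term:
  2·(u_x)² = 2 A^{2} e^{2 x}
  -2·(u_y)² = 0
So the left-hand side equals
  2 A^{2} e^{2 x}
This must equal f(x, y) = 2 e^{2 x} identically.
Matching coefficients of the independent functions:
  [e^{2 x}]:  2 A^{2} = 2
These equations allow (A) = (-1) or (1).
Impose the point condition(s):
  u(0, 0) = -1  ⟹  A = -1
Only A = -1 satisfies everything.
Hence u(x, y) = - e^{x}.

Answer: u(x, y) = - e^{x}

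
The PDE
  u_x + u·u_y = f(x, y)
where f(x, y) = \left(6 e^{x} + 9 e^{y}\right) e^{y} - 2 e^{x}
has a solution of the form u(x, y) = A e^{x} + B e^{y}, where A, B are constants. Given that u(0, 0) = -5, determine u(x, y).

Substitute the ansatz u = A e^{x} + B e^{y} into the left-hand side.
Derivatives of the ansatz:
  u_x = A e^{x}
  u_y = B e^{y}
Term by term:
  u_x = A e^{x}
  u·u_y = A B e^{x} e^{y} + B^{2} e^{2 y}
So the left-hand side equals
  A B e^{x} e^{y} + A e^{x} + B^{2} e^{2 y}
This must equal f(x, y) = \left(6 e^{x} + 9 e^{y}\right) e^{y} - 2 e^{x} identically.
Matching coefficients of the independent functions:
  [e^{x} e^{y}]:  A B = 6
  [e^{x}]:  A = -2
  [e^{2 y}]:  B^{2} = 9
Solving: A = -2, B = -3.
Check against the point condition:
  u(0, 0) = -5  ⟹  A + B = -5  ✓
Hence u(x, y) = - 2 e^{x} - 3 e^{y}.

Answer: u(x, y) = - 2 e^{x} - 3 e^{y}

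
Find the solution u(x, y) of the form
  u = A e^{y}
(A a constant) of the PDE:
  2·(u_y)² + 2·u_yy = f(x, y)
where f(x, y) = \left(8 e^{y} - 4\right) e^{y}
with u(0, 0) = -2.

Answer: u(x, y) = - 2 e^{y}

Derivation:
Substitute the ansatz u = A e^{y} into the left-hand side.
Derivatives of the ansatz:
  u_y = A e^{y}
  u_yy = A e^{y}
Term by term:
  2·(u_y)² = 2 A^{2} e^{2 y}
  2·u_yy = 2 A e^{y}
So the left-hand side equals
  2 A^{2} e^{2 y} + 2 A e^{y}
This must equal f(x, y) = \left(8 e^{y} - 4\right) e^{y} identically.
Matching coefficients of the independent functions:
  [e^{y}]:  2 A = -4
  [e^{2 y}]:  2 A^{2} = 8
Solving: A = -2.
Check against the point condition:
  u(0, 0) = -2  ⟹  A = -2  ✓
Hence u(x, y) = - 2 e^{y}.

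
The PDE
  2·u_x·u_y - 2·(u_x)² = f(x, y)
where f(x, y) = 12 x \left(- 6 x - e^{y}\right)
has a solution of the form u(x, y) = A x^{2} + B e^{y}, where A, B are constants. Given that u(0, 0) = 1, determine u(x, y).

Answer: u(x, y) = - 3 x^{2} + e^{y}

Derivation:
Substitute the ansatz u = A x^{2} + B e^{y} into the left-hand side.
Derivatives of the ansatz:
  u_x = 2 A x
  u_y = B e^{y}
Term by term:
  2·u_x·u_y = 4 A B x e^{y}
  -2·(u_x)² = - 8 A^{2} x^{2}
So the left-hand side equals
  - 8 A^{2} x^{2} + 4 A B x e^{y}
This must equal f(x, y) identically; expanded, f = - 72 x^{2} - 12 x e^{y}.
Matching coefficients of the independent functions:
  [x^{2}]:  - 8 A^{2} = -72
  [x e^{y}]:  4 A B = -12
These equations allow (A, B) = (-3, 1) or (3, -1).
Impose the point condition(s):
  u(0, 0) = 1  ⟹  B = 1
Only A = -3, B = 1 satisfies everything.
Hence u(x, y) = - 3 x^{2} + e^{y}.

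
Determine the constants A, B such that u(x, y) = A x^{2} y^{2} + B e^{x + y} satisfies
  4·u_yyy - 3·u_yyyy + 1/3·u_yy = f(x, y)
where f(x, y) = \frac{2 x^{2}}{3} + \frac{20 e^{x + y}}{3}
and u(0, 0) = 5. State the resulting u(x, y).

Substitute the ansatz u = A x^{2} y^{2} + B e^{x + y} into the left-hand side.
Derivatives of the ansatz:
  u_yyy = B e^{x} e^{y}
  u_yyyy = B e^{x} e^{y}
  u_yy = 2 A x^{2} + B e^{x} e^{y}
Term by term:
  4·u_yyy = 4 B e^{x} e^{y}
  -3·u_yyyy = - 3 B e^{x} e^{y}
  1/3·u_yy = \frac{2 A x^{2}}{3} + \frac{B e^{x} e^{y}}{3}
So the left-hand side equals
  \frac{2 A x^{2}}{3} + \frac{4 B e^{x} e^{y}}{3}
This must equal f(x, y) identically; expanded, f = \frac{2 x^{2}}{3} + \frac{20 e^{x} e^{y}}{3}.
Matching coefficients of the independent functions:
  [x^{2}]:  \frac{2 A}{3} = \frac{2}{3}
  [e^{x} e^{y}]:  \frac{4 B}{3} = \frac{20}{3}
Solving: A = 1, B = 5.
Check against the point condition:
  u(0, 0) = 5  ⟹  B = 5  ✓
Hence u(x, y) = x^{2} y^{2} + 5 e^{x + y}.

Answer: u(x, y) = x^{2} y^{2} + 5 e^{x + y}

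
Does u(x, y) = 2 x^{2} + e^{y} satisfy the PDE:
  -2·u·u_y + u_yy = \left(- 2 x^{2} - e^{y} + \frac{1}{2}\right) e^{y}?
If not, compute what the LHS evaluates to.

Answer: No, the LHS evaluates to \left(- 4 x^{2} - 2 e^{y} + 1\right) e^{y}

Derivation:
Evaluate each term of the left-hand side for u = 2 x^{2} + e^{y}.
Derivatives:
  u_y = e^{y}
  u_yy = e^{y}
Terms:
  -2·u·u_y = 2 \left(- 2 x^{2} - e^{y}\right) e^{y}
  u_yy = e^{y}
Sum: LHS = \left(- 4 x^{2} - 2 e^{y} + 1\right) e^{y}
Given right-hand side: \left(- 2 x^{2} - e^{y} + \frac{1}{2}\right) e^{y}. Difference LHS − RHS = \left(- 2 x^{2} - e^{y} + \frac{1}{2}\right) e^{y} ≠ 0, so u is not a solution.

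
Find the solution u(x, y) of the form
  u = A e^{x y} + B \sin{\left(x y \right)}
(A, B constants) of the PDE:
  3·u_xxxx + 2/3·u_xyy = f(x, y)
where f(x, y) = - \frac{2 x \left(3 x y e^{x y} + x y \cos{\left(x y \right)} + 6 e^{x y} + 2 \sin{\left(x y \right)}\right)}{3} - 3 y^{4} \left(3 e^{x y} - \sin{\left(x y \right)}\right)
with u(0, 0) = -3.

Answer: u(x, y) = - 3 e^{x y} + \sin{\left(x y \right)}

Derivation:
Substitute the ansatz u = A e^{x y} + B \sin{\left(x y \right)} into the left-hand side.
Derivatives of the ansatz:
  u_xxxx = A y^{4} e^{x y} + B y^{4} \sin{\left(x y \right)}
  u_xyy = A x^{2} y e^{x y} + 2 A x e^{x y} - B x^{2} y \cos{\left(x y \right)} - 2 B x \sin{\left(x y \right)}
Term by term:
  3·u_xxxx = 3 A y^{4} e^{x y} + 3 B y^{4} \sin{\left(x y \right)}
  2/3·u_xyy = \frac{2 A x^{2} y e^{x y}}{3} + \frac{4 A x e^{x y}}{3} - \frac{2 B x^{2} y \cos{\left(x y \right)}}{3} - \frac{4 B x \sin{\left(x y \right)}}{3}
So the left-hand side equals
  \frac{2 A x^{2} y e^{x y}}{3} + \frac{4 A x e^{x y}}{3} + 3 A y^{4} e^{x y} - \frac{2 B x^{2} y \cos{\left(x y \right)}}{3} - \frac{4 B x \sin{\left(x y \right)}}{3} + 3 B y^{4} \sin{\left(x y \right)}
This must equal f(x, y) identically; expanded, f = - 2 x^{2} y e^{x y} - \frac{2 x^{2} y \cos{\left(x y \right)}}{3} - 4 x e^{x y} - \frac{4 x \sin{\left(x y \right)}}{3} - 9 y^{4} e^{x y} + 3 y^{4} \sin{\left(x y \right)}.
Matching coefficients of the independent functions:
  [x e^{x y}]:  \frac{4 A}{3} = -4
  [x \sin{\left(x y \right)}]:  - \frac{4 B}{3} = - \frac{4}{3}
  [y^{4} e^{x y}]:  3 A = -9
  [y^{4} \sin{\left(x y \right)}]:  3 B = 3
  [x^{2} y e^{x y}]:  \frac{2 A}{3} = -2
  [x^{2} y \cos{\left(x y \right)}]:  - \frac{2 B}{3} = - \frac{2}{3}
Solving: A = -3, B = 1.
Check against the point condition:
  u(0, 0) = -3  ⟹  A = -3  ✓
Hence u(x, y) = - 3 e^{x y} + \sin{\left(x y \right)}.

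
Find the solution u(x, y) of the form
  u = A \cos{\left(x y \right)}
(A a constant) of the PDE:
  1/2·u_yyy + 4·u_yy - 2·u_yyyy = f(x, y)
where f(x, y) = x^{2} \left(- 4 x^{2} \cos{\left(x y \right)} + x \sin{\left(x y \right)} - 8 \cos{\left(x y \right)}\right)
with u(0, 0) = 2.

Answer: u(x, y) = 2 \cos{\left(x y \right)}

Derivation:
Substitute the ansatz u = A \cos{\left(x y \right)} into the left-hand side.
Derivatives of the ansatz:
  u_yyy = A x^{3} \sin{\left(x y \right)}
  u_yy = - A x^{2} \cos{\left(x y \right)}
  u_yyyy = A x^{4} \cos{\left(x y \right)}
Term by term:
  1/2·u_yyy = \frac{A x^{3} \sin{\left(x y \right)}}{2}
  4·u_yy = - 4 A x^{2} \cos{\left(x y \right)}
  -2·u_yyyy = - 2 A x^{4} \cos{\left(x y \right)}
So the left-hand side equals
  - 2 A x^{4} \cos{\left(x y \right)} + \frac{A x^{3} \sin{\left(x y \right)}}{2} - 4 A x^{2} \cos{\left(x y \right)}
This must equal f(x, y) identically; expanded, f = - 4 x^{4} \cos{\left(x y \right)} + x^{3} \sin{\left(x y \right)} - 8 x^{2} \cos{\left(x y \right)}.
Matching coefficients of the independent functions:
  [x^{2} \cos{\left(x y \right)}]:  - 4 A = -8
  [x^{3} \sin{\left(x y \right)}]:  \frac{A}{2} = 1
  [x^{4} \cos{\left(x y \right)}]:  - 2 A = -4
Solving: A = 2.
Check against the point condition:
  u(0, 0) = 2  ⟹  A = 2  ✓
Hence u(x, y) = 2 \cos{\left(x y \right)}.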